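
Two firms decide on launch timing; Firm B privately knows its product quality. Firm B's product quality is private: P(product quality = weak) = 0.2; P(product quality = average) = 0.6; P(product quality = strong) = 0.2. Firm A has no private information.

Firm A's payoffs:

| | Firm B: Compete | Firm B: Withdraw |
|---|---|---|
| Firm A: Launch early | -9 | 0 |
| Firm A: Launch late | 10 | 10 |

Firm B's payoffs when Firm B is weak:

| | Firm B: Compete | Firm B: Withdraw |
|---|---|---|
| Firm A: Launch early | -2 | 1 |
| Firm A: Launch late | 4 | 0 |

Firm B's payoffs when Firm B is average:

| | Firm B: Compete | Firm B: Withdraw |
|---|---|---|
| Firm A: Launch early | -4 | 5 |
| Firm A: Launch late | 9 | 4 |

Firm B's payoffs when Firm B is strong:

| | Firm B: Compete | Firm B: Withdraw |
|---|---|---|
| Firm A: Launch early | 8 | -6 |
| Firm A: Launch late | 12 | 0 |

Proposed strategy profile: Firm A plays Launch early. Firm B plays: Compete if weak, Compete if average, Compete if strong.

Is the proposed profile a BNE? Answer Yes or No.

No

Firm A plays Launch early: E[Launch early] = 0.2·(-9) + 0.6·(-9) + 0.2·(-9) = -9; E[Launch late] = 10. Not best-responding. ✗
Firm B (product quality weak), facing Launch early: Compete gives -2, Withdraw gives 1. Proposed Compete is not best — profitable deviation exists. ✗
Firm B (product quality average), facing Launch early: Compete gives -4, Withdraw gives 5. Proposed Compete is not best — profitable deviation exists. ✗
Firm B (product quality strong), facing Launch early: Compete gives 8, Withdraw gives -6. Proposed Compete is best. ✓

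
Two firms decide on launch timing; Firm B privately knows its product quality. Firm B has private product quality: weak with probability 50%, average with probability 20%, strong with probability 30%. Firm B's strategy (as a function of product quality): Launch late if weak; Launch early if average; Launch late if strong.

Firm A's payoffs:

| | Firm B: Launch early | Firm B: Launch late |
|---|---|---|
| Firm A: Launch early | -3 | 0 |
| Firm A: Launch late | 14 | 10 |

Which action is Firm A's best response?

E[Launch early] = 0.5·(0) + 0.2·(-3) + 0.3·(0) = -0.6
E[Launch late] = 0.5·(10) + 0.2·(14) + 0.3·(10) = 10.8
Best response: Launch late (10.8 is the largest).

Launch late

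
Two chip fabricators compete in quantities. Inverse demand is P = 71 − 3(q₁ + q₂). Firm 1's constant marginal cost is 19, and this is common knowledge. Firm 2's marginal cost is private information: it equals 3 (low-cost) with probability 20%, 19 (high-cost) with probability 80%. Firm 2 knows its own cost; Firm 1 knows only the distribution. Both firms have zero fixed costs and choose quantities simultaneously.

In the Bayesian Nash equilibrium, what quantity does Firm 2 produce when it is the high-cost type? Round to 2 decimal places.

Type-c best response for Firm 2: q₂(c) = (71 − c)/6 − q₁/2.
Firm 1 maximizes expected profit; its first-order condition is 71 − 6q₁ − 3E[q₂] − 19 = 0.
Substituting E[q₂] and solving: E[c₂] = 15.8, so q₁ = (71 − 2·19 + 15.8)/9 = 5.42222.
q₂(high-cost) = (71 − 19 − 3·5.42222)/6 = 5.95556.

5.96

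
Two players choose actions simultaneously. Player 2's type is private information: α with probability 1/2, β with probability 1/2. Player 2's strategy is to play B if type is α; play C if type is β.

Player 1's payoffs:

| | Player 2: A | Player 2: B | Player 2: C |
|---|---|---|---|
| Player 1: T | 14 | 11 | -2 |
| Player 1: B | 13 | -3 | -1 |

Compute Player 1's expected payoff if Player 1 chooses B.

Take the expectation over Player 2's type, weighting each type's action by its prior probability.
E[B] = 1/2·(-3) + 1/2·(-1) = (-3/2) + (-1/2) = -2

-2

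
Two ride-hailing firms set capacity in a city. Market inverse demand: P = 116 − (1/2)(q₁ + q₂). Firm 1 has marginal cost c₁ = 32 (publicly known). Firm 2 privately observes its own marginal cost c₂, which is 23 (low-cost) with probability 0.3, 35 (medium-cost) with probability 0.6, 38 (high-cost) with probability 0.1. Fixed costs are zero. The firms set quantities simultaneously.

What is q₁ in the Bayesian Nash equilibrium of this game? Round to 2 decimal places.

Type-c best response for Firm 2: q₂(c) = (116 − c) − q₁/2.
Firm 1 maximizes expected profit; its first-order condition is 116 − q₁ − (1/2)E[q₂] − 32 = 0.
Substituting E[q₂] and solving: E[c₂] = 31.7, so q₁ = (116 − 2·32 + 31.7)/(3/2) = 55.8.

55.80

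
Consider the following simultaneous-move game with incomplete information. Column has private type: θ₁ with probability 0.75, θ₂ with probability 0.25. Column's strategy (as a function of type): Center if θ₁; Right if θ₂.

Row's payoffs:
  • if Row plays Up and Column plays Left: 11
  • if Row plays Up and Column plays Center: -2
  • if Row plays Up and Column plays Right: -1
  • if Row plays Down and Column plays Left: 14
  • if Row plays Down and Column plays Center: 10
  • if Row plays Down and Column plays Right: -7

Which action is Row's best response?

E[Up] = 0.75·(-2) + 0.25·(-1) = -1.75
E[Down] = 0.75·(10) + 0.25·(-7) = 5.75
Best response: Down (5.75 is the largest).

Down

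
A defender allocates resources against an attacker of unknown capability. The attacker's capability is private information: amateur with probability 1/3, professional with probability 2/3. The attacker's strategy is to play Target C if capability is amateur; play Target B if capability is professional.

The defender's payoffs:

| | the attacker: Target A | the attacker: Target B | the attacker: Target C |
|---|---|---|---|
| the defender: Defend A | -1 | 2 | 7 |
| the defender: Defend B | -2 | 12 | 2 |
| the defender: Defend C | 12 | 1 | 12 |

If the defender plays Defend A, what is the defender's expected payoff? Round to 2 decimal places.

3.67

Take the expectation over the attacker's capability, weighting each type's action by its prior probability.
E[Defend A] = 1/3·7 + 2/3·2 = 7/3 + 4/3 = 11/3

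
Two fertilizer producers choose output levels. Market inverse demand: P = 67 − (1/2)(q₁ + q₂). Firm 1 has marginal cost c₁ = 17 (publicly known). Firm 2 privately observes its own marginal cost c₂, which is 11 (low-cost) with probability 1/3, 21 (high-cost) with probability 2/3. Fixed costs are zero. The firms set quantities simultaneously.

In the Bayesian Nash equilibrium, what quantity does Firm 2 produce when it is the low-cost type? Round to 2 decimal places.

39.11

Type-c best response for Firm 2: q₂(c) = (67 − c) − q₁/2.
Firm 1 maximizes expected profit; its first-order condition is 67 − q₁ − (1/2)E[q₂] − 17 = 0.
Substituting E[q₂] and solving: E[c₂] = 17.6667, so q₁ = (67 − 2·17 + 17.6667)/(3/2) = 33.7778.
q₂(low-cost) = (67 − 11 − (1/2)·33.7778) = 39.1111.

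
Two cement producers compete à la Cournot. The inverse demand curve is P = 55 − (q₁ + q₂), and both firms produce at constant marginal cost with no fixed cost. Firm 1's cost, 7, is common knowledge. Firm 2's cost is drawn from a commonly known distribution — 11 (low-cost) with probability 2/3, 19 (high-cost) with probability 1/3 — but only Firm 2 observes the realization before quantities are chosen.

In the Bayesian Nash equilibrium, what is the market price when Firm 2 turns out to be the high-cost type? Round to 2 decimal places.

Type-c best response for Firm 2: q₂(c) = (55 − c)/2 − q₁/2.
Firm 1 maximizes expected profit; its first-order condition is 55 − 2q₁ − E[q₂] − 7 = 0.
Substituting E[q₂] and solving: E[c₂] = 13.6667, so q₁ = (55 − 2·7 + 13.6667)/3 = 18.2222.
q₂(high-cost) = 8.88889, so P = 55 − (18.2222 + 8.88889) = 27.8889.

27.89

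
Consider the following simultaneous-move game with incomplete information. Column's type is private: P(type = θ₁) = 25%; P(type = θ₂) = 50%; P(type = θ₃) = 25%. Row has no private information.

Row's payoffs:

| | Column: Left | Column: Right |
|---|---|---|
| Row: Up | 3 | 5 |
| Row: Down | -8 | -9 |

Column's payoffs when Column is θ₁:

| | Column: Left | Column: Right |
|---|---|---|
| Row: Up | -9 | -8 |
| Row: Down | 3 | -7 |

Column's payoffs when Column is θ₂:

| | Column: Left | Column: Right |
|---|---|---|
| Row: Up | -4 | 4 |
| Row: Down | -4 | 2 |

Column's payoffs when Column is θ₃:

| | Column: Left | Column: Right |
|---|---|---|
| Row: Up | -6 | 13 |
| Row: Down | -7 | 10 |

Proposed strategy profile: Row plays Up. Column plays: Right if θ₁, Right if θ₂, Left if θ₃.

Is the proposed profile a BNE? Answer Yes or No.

No

Row plays Up: E[Up] = 0.25·(5) + 0.5·(5) + 0.25·(3) = 4.5; E[Down] = -8.75. Best-responding. ✓
Column (type θ₁), facing Up: Left gives -9, Right gives -8. Proposed Right is best. ✓
Column (type θ₂), facing Up: Left gives -4, Right gives 4. Proposed Right is best. ✓
Column (type θ₃), facing Up: Left gives -6, Right gives 13. Proposed Left is not best — profitable deviation exists. ✗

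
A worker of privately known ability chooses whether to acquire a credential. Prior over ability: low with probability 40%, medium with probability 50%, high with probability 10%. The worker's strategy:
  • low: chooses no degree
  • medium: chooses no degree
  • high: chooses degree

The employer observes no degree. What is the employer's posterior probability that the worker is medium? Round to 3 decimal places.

Apply Bayes' rule using the sender's strategy as the likelihood.
P(no degree) = 0.4·1 + 0.5·1 + 0.1·0 = 0.9
P(medium | no degree) = (0.5·1) / 0.9 = 0.5 / 0.9 = 0.555556

0.556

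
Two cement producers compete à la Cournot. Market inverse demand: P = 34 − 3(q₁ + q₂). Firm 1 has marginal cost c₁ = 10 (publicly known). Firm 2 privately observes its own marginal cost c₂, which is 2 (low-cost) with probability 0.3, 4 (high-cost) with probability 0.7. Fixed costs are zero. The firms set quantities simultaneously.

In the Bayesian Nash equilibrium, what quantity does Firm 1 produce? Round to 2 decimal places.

1.93

Type-c best response for Firm 2: q₂(c) = (34 − c)/6 − q₁/2.
Firm 1 maximizes expected profit; its first-order condition is 34 − 6q₁ − 3E[q₂] − 10 = 0.
Substituting E[q₂] and solving: E[c₂] = 3.4, so q₁ = (34 − 2·10 + 3.4)/9 = 1.93333.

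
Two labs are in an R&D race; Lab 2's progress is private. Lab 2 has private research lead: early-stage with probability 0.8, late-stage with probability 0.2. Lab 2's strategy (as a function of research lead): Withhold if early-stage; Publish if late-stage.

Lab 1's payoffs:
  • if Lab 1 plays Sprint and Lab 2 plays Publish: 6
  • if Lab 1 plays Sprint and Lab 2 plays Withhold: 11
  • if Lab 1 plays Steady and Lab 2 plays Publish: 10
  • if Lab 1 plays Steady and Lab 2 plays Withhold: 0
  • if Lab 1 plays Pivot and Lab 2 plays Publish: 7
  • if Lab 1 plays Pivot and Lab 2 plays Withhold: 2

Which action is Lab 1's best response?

Compute Lab 1's expected payoff for each action, taking the expectation over Lab 2's type.
E[Sprint] = 0.8·(11) + 0.2·(6) = 10
E[Steady] = 0.8·(0) + 0.2·(10) = 2
E[Pivot] = 0.8·(2) + 0.2·(7) = 3
Best response: Sprint (10 is the largest).

Sprint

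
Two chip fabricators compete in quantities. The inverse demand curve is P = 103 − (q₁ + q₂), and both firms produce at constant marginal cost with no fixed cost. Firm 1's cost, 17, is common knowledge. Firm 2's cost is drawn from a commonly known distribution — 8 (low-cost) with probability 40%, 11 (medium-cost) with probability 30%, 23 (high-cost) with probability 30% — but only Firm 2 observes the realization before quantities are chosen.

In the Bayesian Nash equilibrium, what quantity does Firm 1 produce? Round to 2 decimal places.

27.47

Type-c best response for Firm 2: q₂(c) = (103 − c)/2 − q₁/2.
Firm 1 maximizes expected profit; its first-order condition is 103 − 2q₁ − E[q₂] − 17 = 0.
Substituting E[q₂] and solving: E[c₂] = 13.4, so q₁ = (103 − 2·17 + 13.4)/3 = 27.4667.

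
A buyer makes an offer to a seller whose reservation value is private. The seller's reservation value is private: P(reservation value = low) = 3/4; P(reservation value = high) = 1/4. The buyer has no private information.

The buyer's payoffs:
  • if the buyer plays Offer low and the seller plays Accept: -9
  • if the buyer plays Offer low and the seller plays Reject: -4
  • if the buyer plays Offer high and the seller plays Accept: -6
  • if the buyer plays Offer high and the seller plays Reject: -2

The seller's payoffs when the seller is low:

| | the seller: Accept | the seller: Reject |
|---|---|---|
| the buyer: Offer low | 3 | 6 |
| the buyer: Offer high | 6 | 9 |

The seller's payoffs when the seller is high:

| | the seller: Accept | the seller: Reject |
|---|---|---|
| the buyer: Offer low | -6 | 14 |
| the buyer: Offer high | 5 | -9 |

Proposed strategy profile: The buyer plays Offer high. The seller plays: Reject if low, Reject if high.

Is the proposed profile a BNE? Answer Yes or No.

No

The buyer plays Offer high: E[Offer high] = 3/4·(-2) + 1/4·(-2) = -2; E[Offer low] = -4. Best-responding. ✓
The seller (reservation value low), facing Offer high: Accept gives 6, Reject gives 9. Proposed Reject is best. ✓
The seller (reservation value high), facing Offer high: Accept gives 5, Reject gives -9. Proposed Reject is not best — profitable deviation exists. ✗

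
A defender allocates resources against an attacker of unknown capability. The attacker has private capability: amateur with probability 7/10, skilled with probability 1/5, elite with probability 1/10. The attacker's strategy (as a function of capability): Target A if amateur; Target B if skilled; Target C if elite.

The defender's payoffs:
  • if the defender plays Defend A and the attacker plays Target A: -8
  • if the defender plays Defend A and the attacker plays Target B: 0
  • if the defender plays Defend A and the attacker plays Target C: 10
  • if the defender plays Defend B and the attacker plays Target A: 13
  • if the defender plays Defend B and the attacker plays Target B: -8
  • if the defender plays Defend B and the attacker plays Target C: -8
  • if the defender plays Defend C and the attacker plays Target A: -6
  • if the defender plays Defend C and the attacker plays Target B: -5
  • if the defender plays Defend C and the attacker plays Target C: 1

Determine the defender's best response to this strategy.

Defend B

Compute the defender's expected payoff for each action, taking the expectation over the attacker's type.
E[Defend A] = 7/10·(-8) + 1/5·(0) + 1/10·(10) = -23/5
E[Defend B] = 7/10·(13) + 1/5·(-8) + 1/10·(-8) = 67/10
E[Defend C] = 7/10·(-6) + 1/5·(-5) + 1/10·(1) = -51/10
Best response: Defend B (67/10 is the largest).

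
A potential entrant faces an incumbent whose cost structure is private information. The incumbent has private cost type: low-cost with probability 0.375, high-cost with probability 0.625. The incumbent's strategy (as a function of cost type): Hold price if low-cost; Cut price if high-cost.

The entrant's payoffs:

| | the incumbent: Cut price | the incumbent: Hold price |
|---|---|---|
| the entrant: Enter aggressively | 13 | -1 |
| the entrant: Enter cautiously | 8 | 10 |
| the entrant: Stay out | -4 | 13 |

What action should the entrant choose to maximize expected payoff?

Enter cautiously

E[Enter aggressively] = 0.375·(-1) + 0.625·(13) = 7.75
E[Enter cautiously] = 0.375·(10) + 0.625·(8) = 8.75
E[Stay out] = 0.375·(13) + 0.625·(-4) = 2.375
Best response: Enter cautiously (8.75 is the largest).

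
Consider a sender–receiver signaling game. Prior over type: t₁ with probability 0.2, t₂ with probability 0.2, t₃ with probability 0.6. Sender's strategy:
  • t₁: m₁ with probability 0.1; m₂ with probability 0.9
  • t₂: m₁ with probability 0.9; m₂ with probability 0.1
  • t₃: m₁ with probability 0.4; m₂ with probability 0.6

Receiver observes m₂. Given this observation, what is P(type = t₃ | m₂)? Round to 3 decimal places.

0.643

P(m₂) = 0.2·0.9 + 0.2·0.1 + 0.6·0.6 = 0.56
P(t₃ | m₂) = (0.6·0.6) / 0.56 = 0.36 / 0.56 = 0.642857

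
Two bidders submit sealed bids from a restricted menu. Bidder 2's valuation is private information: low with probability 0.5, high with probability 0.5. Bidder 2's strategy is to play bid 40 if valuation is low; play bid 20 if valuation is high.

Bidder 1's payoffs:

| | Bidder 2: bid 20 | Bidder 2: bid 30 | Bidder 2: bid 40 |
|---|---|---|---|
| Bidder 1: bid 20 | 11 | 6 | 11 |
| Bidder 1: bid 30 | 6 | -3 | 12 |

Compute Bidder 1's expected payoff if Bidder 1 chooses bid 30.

9

E[bid 30] = 0.5·12 + 0.5·6 = 6 + 3 = 9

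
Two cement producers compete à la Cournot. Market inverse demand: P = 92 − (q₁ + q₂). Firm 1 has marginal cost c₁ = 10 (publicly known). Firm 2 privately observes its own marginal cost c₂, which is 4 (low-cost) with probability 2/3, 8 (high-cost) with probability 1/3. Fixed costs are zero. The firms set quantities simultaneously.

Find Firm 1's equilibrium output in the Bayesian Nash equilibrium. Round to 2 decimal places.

Type-c best response for Firm 2: q₂(c) = (92 − c)/2 − q₁/2.
Firm 1 maximizes expected profit; its first-order condition is 92 − 2q₁ − E[q₂] − 10 = 0.
Substituting E[q₂] and solving: E[c₂] = 5.33333, so q₁ = (92 − 2·10 + 5.33333)/3 = 25.7778.

25.78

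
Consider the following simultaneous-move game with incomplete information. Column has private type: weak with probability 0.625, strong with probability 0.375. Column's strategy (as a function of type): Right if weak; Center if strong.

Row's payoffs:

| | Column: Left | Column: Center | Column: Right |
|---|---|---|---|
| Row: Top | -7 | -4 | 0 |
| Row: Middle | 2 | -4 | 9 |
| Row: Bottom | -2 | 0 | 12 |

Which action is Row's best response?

Bottom

E[Top] = 0.625·(0) + 0.375·(-4) = -1.5
E[Middle] = 0.625·(9) + 0.375·(-4) = 4.125
E[Bottom] = 0.625·(12) + 0.375·(0) = 7.5
Best response: Bottom (7.5 is the largest).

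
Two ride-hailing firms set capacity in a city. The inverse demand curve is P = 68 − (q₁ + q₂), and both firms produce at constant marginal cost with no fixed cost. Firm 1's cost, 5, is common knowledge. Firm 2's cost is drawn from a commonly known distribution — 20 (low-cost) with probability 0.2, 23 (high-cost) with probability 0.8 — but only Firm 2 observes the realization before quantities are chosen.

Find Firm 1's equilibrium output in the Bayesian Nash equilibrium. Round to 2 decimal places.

Type-c best response for Firm 2: q₂(c) = (68 − c)/2 − q₁/2.
Firm 1 maximizes expected profit; its first-order condition is 68 − 2q₁ − E[q₂] − 5 = 0.
Substituting E[q₂] and solving: E[c₂] = 22.4, so q₁ = (68 − 2·5 + 22.4)/3 = 26.8.

26.80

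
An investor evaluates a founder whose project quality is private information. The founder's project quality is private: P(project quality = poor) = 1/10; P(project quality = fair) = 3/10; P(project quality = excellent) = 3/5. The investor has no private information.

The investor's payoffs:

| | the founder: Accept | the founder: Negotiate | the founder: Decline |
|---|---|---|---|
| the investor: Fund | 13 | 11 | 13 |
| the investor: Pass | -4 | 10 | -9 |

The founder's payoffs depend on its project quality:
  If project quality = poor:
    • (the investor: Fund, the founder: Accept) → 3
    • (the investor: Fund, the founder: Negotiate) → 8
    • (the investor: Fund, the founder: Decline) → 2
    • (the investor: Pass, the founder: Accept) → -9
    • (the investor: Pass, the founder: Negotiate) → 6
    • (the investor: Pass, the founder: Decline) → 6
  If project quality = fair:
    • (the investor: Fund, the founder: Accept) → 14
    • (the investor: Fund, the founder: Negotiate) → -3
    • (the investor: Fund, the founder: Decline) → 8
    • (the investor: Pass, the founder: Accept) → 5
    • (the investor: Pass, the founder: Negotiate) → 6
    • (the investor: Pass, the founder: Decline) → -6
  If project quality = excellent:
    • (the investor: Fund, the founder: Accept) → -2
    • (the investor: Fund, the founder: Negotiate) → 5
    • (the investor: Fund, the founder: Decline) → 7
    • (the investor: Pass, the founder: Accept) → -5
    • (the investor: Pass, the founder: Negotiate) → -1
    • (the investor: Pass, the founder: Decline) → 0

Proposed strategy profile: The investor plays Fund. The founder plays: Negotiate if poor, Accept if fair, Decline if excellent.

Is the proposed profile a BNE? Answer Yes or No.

Yes

The investor plays Fund: E[Fund] = 1/10·(11) + 3/10·(13) + 3/5·(13) = 64/5; E[Pass] = -28/5. Best-responding. ✓
The founder (project quality poor), facing Fund: Accept gives 3, Negotiate gives 8, Decline gives 2. Proposed Negotiate is best. ✓
The founder (project quality fair), facing Fund: Accept gives 14, Negotiate gives -3, Decline gives 8. Proposed Accept is best. ✓
The founder (project quality excellent), facing Fund: Accept gives -2, Negotiate gives 5, Decline gives 7. Proposed Decline is best. ✓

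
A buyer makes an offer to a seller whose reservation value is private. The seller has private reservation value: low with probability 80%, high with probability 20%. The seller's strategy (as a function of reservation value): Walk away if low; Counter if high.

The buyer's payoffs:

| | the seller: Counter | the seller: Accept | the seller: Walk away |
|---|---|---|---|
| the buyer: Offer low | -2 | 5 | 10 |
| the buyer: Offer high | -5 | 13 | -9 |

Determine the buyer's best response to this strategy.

Offer low

E[Offer low] = 0.8·(10) + 0.2·(-2) = 7.6
E[Offer high] = 0.8·(-9) + 0.2·(-5) = -8.2
Best response: Offer low (7.6 is the largest).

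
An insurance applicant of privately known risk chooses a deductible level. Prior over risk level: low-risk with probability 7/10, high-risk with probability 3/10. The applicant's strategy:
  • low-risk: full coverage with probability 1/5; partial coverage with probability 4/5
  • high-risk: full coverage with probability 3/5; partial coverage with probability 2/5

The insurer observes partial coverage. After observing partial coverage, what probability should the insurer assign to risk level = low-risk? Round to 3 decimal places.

Apply Bayes' rule using the sender's strategy as the likelihood.
P(partial coverage) = (7/10)·(4/5) + (3/10)·(2/5) = 17/25
P(low-risk | partial coverage) = ((7/10)·(4/5)) / (17/25) = (14/25) / (17/25) = 14/17

0.824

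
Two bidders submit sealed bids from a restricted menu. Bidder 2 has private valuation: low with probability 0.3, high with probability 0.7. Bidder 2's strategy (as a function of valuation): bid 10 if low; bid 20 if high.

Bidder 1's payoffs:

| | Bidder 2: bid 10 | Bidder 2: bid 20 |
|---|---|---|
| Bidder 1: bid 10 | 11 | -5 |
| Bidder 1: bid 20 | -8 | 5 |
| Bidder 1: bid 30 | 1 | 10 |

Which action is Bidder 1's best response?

Compute Bidder 1's expected payoff for each action, taking the expectation over Bidder 2's type.
E[bid 10] = 0.3·(11) + 0.7·(-5) = -0.2
E[bid 20] = 0.3·(-8) + 0.7·(5) = 1.1
E[bid 30] = 0.3·(1) + 0.7·(10) = 7.3
Best response: bid 30 (7.3 is the largest).

bid 30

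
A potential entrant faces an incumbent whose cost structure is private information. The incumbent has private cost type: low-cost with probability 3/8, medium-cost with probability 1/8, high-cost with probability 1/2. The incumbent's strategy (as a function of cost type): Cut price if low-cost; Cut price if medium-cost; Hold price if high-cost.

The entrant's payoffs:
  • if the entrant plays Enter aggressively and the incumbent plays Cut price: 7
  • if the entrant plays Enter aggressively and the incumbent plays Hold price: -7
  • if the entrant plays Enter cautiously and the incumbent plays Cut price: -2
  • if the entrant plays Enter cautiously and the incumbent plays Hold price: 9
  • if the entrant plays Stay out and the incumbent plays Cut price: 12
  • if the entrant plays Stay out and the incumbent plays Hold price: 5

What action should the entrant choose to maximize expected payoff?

Stay out

E[Enter aggressively] = 3/8·(7) + 1/8·(7) + 1/2·(-7) = 0
E[Enter cautiously] = 3/8·(-2) + 1/8·(-2) + 1/2·(9) = 7/2
E[Stay out] = 3/8·(12) + 1/8·(12) + 1/2·(5) = 17/2
Best response: Stay out (17/2 is the largest).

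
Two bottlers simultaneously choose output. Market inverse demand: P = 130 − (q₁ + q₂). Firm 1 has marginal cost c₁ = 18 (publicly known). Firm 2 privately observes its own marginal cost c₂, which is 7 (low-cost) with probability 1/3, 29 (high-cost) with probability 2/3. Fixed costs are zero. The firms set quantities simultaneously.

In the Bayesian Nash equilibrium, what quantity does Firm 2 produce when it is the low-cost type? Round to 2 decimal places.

42.22

Type-c best response for Firm 2: q₂(c) = (130 − c)/2 − q₁/2.
Firm 1 maximizes expected profit; its first-order condition is 130 − 2q₁ − E[q₂] − 18 = 0.
Substituting E[q₂] and solving: E[c₂] = 21.6667, so q₁ = (130 − 2·18 + 21.6667)/3 = 38.5556.
q₂(low-cost) = (130 − 7 − 38.5556)/2 = 42.2222.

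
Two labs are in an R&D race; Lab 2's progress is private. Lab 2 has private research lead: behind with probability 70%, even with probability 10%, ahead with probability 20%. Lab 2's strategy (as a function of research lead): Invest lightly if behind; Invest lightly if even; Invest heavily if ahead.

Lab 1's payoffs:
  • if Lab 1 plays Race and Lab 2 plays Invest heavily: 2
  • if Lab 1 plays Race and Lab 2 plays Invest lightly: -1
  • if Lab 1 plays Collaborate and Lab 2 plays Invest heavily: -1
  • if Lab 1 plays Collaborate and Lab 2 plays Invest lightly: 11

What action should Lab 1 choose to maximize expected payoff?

E[Race] = 0.7·(-1) + 0.1·(-1) + 0.2·(2) = -0.4
E[Collaborate] = 0.7·(11) + 0.1·(11) + 0.2·(-1) = 8.6
Best response: Collaborate (8.6 is the largest).

Collaborate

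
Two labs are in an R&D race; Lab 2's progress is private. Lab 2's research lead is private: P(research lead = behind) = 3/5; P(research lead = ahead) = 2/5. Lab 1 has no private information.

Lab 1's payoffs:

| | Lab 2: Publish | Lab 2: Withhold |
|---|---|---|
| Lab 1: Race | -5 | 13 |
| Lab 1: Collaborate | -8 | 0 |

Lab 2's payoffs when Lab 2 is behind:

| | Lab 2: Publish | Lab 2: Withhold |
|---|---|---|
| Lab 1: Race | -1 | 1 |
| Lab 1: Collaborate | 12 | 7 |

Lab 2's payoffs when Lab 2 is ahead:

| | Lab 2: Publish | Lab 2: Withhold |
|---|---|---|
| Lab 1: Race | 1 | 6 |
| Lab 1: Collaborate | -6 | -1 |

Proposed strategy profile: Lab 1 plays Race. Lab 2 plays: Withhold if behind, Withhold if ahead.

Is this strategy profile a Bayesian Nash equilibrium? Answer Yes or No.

A profile is a BNE iff every type of every player is best-responding given beliefs about the other side.
Lab 1 plays Race: E[Race] = 3/5·(13) + 2/5·(13) = 13; E[Collaborate] = 0. Best-responding. ✓
Lab 2 (research lead behind), facing Race: Publish gives -1, Withhold gives 1. Proposed Withhold is best. ✓
Lab 2 (research lead ahead), facing Race: Publish gives 1, Withhold gives 6. Proposed Withhold is best. ✓

Yes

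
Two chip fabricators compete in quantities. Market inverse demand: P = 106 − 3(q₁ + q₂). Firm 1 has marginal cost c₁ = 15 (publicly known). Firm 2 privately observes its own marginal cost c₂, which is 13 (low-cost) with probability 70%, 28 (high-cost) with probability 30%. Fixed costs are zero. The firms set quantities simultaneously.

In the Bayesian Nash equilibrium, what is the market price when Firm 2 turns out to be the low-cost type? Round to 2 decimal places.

43.92

Type-c best response for Firm 2: q₂(c) = (106 − c)/6 − q₁/2.
Firm 1 maximizes expected profit; its first-order condition is 106 − 6q₁ − 3E[q₂] − 15 = 0.
Substituting E[q₂] and solving: E[c₂] = 17.5, so q₁ = (106 − 2·15 + 17.5)/9 = 10.3889.
q₂(low-cost) = 10.3056, so P = 106 − 3·(10.3889 + 10.3056) = 43.9167.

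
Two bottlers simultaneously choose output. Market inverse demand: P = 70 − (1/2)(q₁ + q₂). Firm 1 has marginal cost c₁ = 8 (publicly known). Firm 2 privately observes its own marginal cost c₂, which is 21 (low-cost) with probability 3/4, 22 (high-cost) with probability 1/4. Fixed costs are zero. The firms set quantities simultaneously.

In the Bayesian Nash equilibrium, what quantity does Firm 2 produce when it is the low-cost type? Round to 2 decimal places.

23.92

Type-c best response for Firm 2: q₂(c) = (70 − c) − q₁/2.
Firm 1 maximizes expected profit; its first-order condition is 70 − q₁ − (1/2)E[q₂] − 8 = 0.
Substituting E[q₂] and solving: E[c₂] = 21.25, so q₁ = (70 − 2·8 + 21.25)/(3/2) = 50.1667.
q₂(low-cost) = (70 − 21 − (1/2)·50.1667) = 23.9167.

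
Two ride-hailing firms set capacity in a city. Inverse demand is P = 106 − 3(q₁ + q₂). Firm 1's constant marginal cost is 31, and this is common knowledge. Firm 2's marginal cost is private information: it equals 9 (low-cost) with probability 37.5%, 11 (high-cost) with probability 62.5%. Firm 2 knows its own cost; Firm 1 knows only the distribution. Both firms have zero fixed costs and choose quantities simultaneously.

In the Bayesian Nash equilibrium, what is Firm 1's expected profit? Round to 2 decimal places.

Firm 2 with cost c maximizes (106 − 3(q₁+q₂) − c)·q₂, giving q₂(c) = (106 − c − 3q₁)/6.
E[c₂] = 0.375·9 + 0.625·11 = 10.25
Firm 1's FOC against E[q₂] yields q₁ = (106 − 2·31 + E[c₂])/9 = (106 − 62 + 10.25)/9 = 6.02778.
E[P] = 106 − 3·(q₁ + E[q₂]) = 49.0833; Firm 1's expected profit = (E[P] − 31)·q₁ = (49.0833 − 31)·6.02778 = 109.002.

109.00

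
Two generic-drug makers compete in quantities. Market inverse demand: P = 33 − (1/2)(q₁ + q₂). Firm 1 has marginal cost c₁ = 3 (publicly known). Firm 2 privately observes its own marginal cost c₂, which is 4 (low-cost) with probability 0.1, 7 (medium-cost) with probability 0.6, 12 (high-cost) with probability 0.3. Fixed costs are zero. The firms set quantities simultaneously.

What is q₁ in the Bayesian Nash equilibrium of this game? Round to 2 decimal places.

23.47

Firm 2 with cost c maximizes (33 − (1/2)(q₁+q₂) − c)·q₂, giving q₂(c) = (33 − c − (1/2)q₁).
E[c₂] = 0.1·4 + 0.6·7 + 0.3·12 = 8.2
Firm 1's FOC against E[q₂] yields q₁ = (33 − 2·3 + E[c₂])/(3/2) = (33 − 6 + 8.2)/(3/2) = 23.4667.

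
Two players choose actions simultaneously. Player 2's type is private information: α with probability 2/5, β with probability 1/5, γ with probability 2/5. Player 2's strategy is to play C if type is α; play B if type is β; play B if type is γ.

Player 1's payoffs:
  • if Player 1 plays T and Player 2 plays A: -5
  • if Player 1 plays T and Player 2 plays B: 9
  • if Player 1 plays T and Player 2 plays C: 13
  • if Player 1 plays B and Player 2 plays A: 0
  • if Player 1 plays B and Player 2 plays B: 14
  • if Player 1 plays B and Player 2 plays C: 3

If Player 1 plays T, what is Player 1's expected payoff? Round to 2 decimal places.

Take the expectation over Player 2's type, weighting each type's action by its prior probability.
E[T] = 2/5·13 + 1/5·9 + 2/5·9 = 26/5 + 9/5 + 18/5 = 53/5

10.60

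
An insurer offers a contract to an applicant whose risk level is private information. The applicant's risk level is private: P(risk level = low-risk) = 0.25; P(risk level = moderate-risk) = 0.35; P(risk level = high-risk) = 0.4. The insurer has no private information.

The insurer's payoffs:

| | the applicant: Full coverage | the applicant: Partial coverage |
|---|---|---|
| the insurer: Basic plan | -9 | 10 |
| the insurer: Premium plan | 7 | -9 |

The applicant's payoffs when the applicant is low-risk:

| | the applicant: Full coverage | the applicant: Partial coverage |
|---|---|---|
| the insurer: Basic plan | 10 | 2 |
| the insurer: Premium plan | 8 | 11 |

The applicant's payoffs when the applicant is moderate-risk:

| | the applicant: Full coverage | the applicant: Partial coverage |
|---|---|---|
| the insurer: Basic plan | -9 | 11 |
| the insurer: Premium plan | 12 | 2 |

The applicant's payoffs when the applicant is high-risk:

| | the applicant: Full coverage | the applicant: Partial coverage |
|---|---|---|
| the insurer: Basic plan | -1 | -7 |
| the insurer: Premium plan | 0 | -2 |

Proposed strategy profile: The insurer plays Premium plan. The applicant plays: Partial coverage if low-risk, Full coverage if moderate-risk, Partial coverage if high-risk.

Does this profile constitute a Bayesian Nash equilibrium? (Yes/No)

The insurer plays Premium plan: E[Premium plan] = 0.25·(-9) + 0.35·(7) + 0.4·(-9) = -3.4; E[Basic plan] = 3.35. Not best-responding. ✗
The applicant (risk level low-risk), facing Premium plan: Full coverage gives 8, Partial coverage gives 11. Proposed Partial coverage is best. ✓
The applicant (risk level moderate-risk), facing Premium plan: Full coverage gives 12, Partial coverage gives 2. Proposed Full coverage is best. ✓
The applicant (risk level high-risk), facing Premium plan: Full coverage gives 0, Partial coverage gives -2. Proposed Partial coverage is not best — profitable deviation exists. ✗

No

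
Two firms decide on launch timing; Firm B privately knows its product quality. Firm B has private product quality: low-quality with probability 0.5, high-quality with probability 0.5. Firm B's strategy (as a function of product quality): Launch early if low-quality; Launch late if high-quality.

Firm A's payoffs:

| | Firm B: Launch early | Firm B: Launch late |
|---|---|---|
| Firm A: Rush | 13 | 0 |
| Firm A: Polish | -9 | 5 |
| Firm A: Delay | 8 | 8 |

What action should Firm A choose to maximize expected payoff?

Delay

Compute Firm A's expected payoff for each action, taking the expectation over Firm B's type.
E[Rush] = 0.5·(13) + 0.5·(0) = 6.5
E[Polish] = 0.5·(-9) + 0.5·(5) = -2
E[Delay] = 0.5·(8) + 0.5·(8) = 8
Best response: Delay (8 is the largest).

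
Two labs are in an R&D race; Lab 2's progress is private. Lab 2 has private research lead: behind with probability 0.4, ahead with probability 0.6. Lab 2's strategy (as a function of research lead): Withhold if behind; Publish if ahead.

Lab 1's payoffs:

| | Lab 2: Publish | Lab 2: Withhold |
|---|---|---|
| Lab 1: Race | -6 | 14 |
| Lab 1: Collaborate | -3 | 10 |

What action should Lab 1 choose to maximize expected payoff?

Collaborate

E[Race] = 0.4·(14) + 0.6·(-6) = 2
E[Collaborate] = 0.4·(10) + 0.6·(-3) = 2.2
Best response: Collaborate (2.2 is the largest).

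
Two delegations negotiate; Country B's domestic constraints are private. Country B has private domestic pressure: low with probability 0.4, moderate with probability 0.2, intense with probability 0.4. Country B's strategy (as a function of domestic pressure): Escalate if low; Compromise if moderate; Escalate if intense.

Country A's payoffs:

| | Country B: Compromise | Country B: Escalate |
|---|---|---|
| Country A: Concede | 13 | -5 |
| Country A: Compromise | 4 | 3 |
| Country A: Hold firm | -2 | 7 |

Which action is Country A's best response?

Compute Country A's expected payoff for each action, taking the expectation over Country B's type.
E[Concede] = 0.4·(-5) + 0.2·(13) + 0.4·(-5) = -1.4
E[Compromise] = 0.4·(3) + 0.2·(4) + 0.4·(3) = 3.2
E[Hold firm] = 0.4·(7) + 0.2·(-2) + 0.4·(7) = 5.2
Best response: Hold firm (5.2 is the largest).

Hold firm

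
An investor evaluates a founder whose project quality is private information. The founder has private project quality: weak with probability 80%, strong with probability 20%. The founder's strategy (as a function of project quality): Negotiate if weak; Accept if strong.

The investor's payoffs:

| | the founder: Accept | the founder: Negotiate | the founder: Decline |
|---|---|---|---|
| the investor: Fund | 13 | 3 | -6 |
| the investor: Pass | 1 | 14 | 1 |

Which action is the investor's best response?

Pass

E[Fund] = 0.8·(3) + 0.2·(13) = 5
E[Pass] = 0.8·(14) + 0.2·(1) = 11.4
Best response: Pass (11.4 is the largest).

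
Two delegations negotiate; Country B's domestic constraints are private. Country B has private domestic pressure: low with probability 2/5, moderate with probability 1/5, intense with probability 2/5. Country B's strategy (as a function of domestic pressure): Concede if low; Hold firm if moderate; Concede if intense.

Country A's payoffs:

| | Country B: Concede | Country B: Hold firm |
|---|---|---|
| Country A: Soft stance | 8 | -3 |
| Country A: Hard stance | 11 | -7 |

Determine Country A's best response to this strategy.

E[Soft stance] = 2/5·(8) + 1/5·(-3) + 2/5·(8) = 29/5
E[Hard stance] = 2/5·(11) + 1/5·(-7) + 2/5·(11) = 37/5
Best response: Hard stance (37/5 is the largest).

Hard stance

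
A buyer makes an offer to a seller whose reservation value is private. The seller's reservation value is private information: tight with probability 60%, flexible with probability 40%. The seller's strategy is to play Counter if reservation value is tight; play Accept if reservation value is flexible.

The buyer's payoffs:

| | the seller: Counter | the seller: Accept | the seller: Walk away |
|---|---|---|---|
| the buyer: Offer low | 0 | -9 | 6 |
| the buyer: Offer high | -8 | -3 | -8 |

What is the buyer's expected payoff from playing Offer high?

-6

E[Offer high] = 0.6·(-8) + 0.4·(-3) = (-4.8) + (-1.2) = -6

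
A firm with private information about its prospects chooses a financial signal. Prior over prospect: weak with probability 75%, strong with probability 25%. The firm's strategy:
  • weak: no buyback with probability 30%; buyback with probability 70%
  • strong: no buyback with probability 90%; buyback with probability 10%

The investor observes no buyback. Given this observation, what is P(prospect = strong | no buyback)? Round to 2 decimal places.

0.50

P(no buyback) = 0.75·0.3 + 0.25·0.9 = 0.45
P(strong | no buyback) = (0.25·0.9) / 0.45 = 0.225 / 0.45 = 0.5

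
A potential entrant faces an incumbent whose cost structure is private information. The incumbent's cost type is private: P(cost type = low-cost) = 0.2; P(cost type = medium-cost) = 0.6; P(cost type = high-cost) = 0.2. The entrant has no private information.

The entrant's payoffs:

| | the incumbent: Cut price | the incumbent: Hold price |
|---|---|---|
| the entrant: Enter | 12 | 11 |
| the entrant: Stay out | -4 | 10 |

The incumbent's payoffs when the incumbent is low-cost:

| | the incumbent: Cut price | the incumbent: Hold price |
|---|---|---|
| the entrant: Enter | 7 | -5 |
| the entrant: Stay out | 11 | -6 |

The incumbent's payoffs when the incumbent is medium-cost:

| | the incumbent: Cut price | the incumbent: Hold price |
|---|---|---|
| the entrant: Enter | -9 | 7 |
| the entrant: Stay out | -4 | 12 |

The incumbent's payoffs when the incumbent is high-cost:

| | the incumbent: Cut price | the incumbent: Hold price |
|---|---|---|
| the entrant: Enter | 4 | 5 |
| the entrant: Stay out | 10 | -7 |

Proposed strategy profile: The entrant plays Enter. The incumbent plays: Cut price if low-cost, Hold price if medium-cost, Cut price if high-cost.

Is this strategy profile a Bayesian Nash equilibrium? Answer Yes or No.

A profile is a BNE iff every type of every player is best-responding given beliefs about the other side.
The entrant plays Enter: E[Enter] = 0.2·(12) + 0.6·(11) + 0.2·(12) = 11.4; E[Stay out] = 4.4. Best-responding. ✓
The incumbent (cost type low-cost), facing Enter: Cut price gives 7, Hold price gives -5. Proposed Cut price is best. ✓
The incumbent (cost type medium-cost), facing Enter: Cut price gives -9, Hold price gives 7. Proposed Hold price is best. ✓
The incumbent (cost type high-cost), facing Enter: Cut price gives 4, Hold price gives 5. Proposed Cut price is not best — profitable deviation exists. ✗

No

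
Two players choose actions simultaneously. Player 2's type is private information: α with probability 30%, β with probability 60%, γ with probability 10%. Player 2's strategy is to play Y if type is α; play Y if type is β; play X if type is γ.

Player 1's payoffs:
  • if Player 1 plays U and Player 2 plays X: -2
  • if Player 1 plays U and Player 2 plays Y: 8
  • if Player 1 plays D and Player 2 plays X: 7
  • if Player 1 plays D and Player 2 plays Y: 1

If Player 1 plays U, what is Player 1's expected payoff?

E[U] = 0.3·8 + 0.6·8 + 0.1·(-2) = 2.4 + 4.8 + (-0.2) = 7

7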